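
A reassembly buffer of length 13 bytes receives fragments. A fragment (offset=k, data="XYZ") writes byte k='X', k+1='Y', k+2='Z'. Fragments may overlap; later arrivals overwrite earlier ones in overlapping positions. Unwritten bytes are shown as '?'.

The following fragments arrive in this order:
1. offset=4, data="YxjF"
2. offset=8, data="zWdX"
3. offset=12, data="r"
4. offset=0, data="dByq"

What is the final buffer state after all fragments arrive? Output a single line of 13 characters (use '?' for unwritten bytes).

Fragment 1: offset=4 data="YxjF" -> buffer=????YxjF?????
Fragment 2: offset=8 data="zWdX" -> buffer=????YxjFzWdX?
Fragment 3: offset=12 data="r" -> buffer=????YxjFzWdXr
Fragment 4: offset=0 data="dByq" -> buffer=dByqYxjFzWdXr

Answer: dByqYxjFzWdXr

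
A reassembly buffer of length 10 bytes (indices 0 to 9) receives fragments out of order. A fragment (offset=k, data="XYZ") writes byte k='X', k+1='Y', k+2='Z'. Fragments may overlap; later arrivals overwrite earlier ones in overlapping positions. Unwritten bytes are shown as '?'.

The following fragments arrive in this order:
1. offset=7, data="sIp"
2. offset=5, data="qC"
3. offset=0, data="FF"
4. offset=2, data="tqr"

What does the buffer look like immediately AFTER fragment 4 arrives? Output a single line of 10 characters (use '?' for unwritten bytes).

Fragment 1: offset=7 data="sIp" -> buffer=???????sIp
Fragment 2: offset=5 data="qC" -> buffer=?????qCsIp
Fragment 3: offset=0 data="FF" -> buffer=FF???qCsIp
Fragment 4: offset=2 data="tqr" -> buffer=FFtqrqCsIp

Answer: FFtqrqCsIp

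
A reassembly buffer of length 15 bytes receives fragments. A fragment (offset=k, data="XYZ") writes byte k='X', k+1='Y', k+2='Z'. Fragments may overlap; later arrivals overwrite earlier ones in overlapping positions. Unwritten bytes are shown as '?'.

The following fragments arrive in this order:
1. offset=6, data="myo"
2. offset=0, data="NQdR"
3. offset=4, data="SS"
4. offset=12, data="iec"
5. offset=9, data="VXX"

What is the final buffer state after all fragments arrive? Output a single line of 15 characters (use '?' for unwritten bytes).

Fragment 1: offset=6 data="myo" -> buffer=??????myo??????
Fragment 2: offset=0 data="NQdR" -> buffer=NQdR??myo??????
Fragment 3: offset=4 data="SS" -> buffer=NQdRSSmyo??????
Fragment 4: offset=12 data="iec" -> buffer=NQdRSSmyo???iec
Fragment 5: offset=9 data="VXX" -> buffer=NQdRSSmyoVXXiec

Answer: NQdRSSmyoVXXiec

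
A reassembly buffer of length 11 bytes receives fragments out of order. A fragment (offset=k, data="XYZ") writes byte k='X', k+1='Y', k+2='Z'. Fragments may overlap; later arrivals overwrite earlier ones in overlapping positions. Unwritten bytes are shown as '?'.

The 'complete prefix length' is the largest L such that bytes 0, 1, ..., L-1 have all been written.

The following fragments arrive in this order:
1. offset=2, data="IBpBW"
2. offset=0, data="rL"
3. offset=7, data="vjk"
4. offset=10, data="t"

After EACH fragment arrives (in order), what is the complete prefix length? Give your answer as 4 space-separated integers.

Fragment 1: offset=2 data="IBpBW" -> buffer=??IBpBW???? -> prefix_len=0
Fragment 2: offset=0 data="rL" -> buffer=rLIBpBW???? -> prefix_len=7
Fragment 3: offset=7 data="vjk" -> buffer=rLIBpBWvjk? -> prefix_len=10
Fragment 4: offset=10 data="t" -> buffer=rLIBpBWvjkt -> prefix_len=11

Answer: 0 7 10 11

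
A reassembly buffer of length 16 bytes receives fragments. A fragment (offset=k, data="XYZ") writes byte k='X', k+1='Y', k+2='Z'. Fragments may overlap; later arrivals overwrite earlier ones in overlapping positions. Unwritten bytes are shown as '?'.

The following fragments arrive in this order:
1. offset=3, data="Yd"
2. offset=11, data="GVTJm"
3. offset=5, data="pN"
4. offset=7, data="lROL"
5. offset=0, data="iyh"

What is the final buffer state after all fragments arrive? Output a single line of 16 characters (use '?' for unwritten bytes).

Fragment 1: offset=3 data="Yd" -> buffer=???Yd???????????
Fragment 2: offset=11 data="GVTJm" -> buffer=???Yd??????GVTJm
Fragment 3: offset=5 data="pN" -> buffer=???YdpN????GVTJm
Fragment 4: offset=7 data="lROL" -> buffer=???YdpNlROLGVTJm
Fragment 5: offset=0 data="iyh" -> buffer=iyhYdpNlROLGVTJm

Answer: iyhYdpNlROLGVTJm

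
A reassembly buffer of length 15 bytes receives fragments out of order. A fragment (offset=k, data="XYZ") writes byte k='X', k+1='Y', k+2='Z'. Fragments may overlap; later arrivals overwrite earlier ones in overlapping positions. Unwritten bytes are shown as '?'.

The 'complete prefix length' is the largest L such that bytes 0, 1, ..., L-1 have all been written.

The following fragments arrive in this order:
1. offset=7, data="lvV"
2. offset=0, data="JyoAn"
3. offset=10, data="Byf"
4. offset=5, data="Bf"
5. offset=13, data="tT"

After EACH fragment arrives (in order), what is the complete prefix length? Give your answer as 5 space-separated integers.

Answer: 0 5 5 13 15

Derivation:
Fragment 1: offset=7 data="lvV" -> buffer=???????lvV????? -> prefix_len=0
Fragment 2: offset=0 data="JyoAn" -> buffer=JyoAn??lvV????? -> prefix_len=5
Fragment 3: offset=10 data="Byf" -> buffer=JyoAn??lvVByf?? -> prefix_len=5
Fragment 4: offset=5 data="Bf" -> buffer=JyoAnBflvVByf?? -> prefix_len=13
Fragment 5: offset=13 data="tT" -> buffer=JyoAnBflvVByftT -> prefix_len=15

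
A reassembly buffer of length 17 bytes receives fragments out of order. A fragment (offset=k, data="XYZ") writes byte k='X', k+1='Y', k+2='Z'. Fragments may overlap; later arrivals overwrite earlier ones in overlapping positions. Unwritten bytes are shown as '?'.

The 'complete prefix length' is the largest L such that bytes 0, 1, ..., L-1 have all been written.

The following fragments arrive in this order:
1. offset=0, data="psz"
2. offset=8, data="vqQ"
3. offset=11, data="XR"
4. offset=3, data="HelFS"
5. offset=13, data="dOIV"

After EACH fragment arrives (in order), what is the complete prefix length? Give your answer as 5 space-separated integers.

Fragment 1: offset=0 data="psz" -> buffer=psz?????????????? -> prefix_len=3
Fragment 2: offset=8 data="vqQ" -> buffer=psz?????vqQ?????? -> prefix_len=3
Fragment 3: offset=11 data="XR" -> buffer=psz?????vqQXR???? -> prefix_len=3
Fragment 4: offset=3 data="HelFS" -> buffer=pszHelFSvqQXR???? -> prefix_len=13
Fragment 5: offset=13 data="dOIV" -> buffer=pszHelFSvqQXRdOIV -> prefix_len=17

Answer: 3 3 3 13 17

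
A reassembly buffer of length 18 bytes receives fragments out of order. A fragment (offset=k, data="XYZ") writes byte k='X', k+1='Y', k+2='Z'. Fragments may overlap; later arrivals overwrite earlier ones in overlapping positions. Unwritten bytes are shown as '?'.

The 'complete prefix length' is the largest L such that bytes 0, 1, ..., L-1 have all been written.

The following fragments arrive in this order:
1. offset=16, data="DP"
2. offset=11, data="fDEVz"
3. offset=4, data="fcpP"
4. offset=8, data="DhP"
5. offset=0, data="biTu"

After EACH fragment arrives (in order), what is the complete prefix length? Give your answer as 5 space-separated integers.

Fragment 1: offset=16 data="DP" -> buffer=????????????????DP -> prefix_len=0
Fragment 2: offset=11 data="fDEVz" -> buffer=???????????fDEVzDP -> prefix_len=0
Fragment 3: offset=4 data="fcpP" -> buffer=????fcpP???fDEVzDP -> prefix_len=0
Fragment 4: offset=8 data="DhP" -> buffer=????fcpPDhPfDEVzDP -> prefix_len=0
Fragment 5: offset=0 data="biTu" -> buffer=biTufcpPDhPfDEVzDP -> prefix_len=18

Answer: 0 0 0 0 18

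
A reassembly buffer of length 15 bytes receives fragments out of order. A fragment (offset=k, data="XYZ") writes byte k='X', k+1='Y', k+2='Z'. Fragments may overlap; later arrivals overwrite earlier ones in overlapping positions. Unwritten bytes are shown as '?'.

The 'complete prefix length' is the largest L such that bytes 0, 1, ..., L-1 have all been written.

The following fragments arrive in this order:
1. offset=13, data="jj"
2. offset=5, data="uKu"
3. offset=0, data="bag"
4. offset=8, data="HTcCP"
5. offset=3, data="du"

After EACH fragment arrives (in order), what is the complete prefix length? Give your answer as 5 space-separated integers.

Answer: 0 0 3 3 15

Derivation:
Fragment 1: offset=13 data="jj" -> buffer=?????????????jj -> prefix_len=0
Fragment 2: offset=5 data="uKu" -> buffer=?????uKu?????jj -> prefix_len=0
Fragment 3: offset=0 data="bag" -> buffer=bag??uKu?????jj -> prefix_len=3
Fragment 4: offset=8 data="HTcCP" -> buffer=bag??uKuHTcCPjj -> prefix_len=3
Fragment 5: offset=3 data="du" -> buffer=bagduuKuHTcCPjj -> prefix_len=15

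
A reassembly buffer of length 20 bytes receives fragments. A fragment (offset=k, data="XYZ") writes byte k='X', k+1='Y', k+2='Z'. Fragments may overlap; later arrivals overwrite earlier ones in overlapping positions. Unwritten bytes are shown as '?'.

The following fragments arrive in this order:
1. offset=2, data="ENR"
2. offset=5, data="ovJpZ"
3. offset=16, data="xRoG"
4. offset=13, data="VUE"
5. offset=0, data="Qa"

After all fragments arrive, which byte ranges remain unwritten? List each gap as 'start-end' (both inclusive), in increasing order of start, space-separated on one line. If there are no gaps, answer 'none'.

Answer: 10-12

Derivation:
Fragment 1: offset=2 len=3
Fragment 2: offset=5 len=5
Fragment 3: offset=16 len=4
Fragment 4: offset=13 len=3
Fragment 5: offset=0 len=2
Gaps: 10-12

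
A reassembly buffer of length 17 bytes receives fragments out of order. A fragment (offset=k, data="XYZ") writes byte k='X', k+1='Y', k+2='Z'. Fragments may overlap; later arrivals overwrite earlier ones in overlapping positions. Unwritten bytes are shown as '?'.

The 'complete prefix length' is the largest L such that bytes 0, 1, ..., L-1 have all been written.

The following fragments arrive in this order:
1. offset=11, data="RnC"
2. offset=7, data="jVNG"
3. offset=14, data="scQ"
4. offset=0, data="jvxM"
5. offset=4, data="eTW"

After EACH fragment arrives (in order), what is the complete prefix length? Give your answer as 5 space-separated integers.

Answer: 0 0 0 4 17

Derivation:
Fragment 1: offset=11 data="RnC" -> buffer=???????????RnC??? -> prefix_len=0
Fragment 2: offset=7 data="jVNG" -> buffer=???????jVNGRnC??? -> prefix_len=0
Fragment 3: offset=14 data="scQ" -> buffer=???????jVNGRnCscQ -> prefix_len=0
Fragment 4: offset=0 data="jvxM" -> buffer=jvxM???jVNGRnCscQ -> prefix_len=4
Fragment 5: offset=4 data="eTW" -> buffer=jvxMeTWjVNGRnCscQ -> prefix_len=17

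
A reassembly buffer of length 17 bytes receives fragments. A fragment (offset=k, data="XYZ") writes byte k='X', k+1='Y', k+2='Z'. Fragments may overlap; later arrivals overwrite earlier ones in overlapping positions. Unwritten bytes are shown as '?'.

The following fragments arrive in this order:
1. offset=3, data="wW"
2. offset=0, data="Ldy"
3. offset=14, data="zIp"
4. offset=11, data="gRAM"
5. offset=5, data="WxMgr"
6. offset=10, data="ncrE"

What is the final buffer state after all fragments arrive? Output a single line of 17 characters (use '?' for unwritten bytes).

Fragment 1: offset=3 data="wW" -> buffer=???wW????????????
Fragment 2: offset=0 data="Ldy" -> buffer=LdywW????????????
Fragment 3: offset=14 data="zIp" -> buffer=LdywW?????????zIp
Fragment 4: offset=11 data="gRAM" -> buffer=LdywW??????gRAMIp
Fragment 5: offset=5 data="WxMgr" -> buffer=LdywWWxMgr?gRAMIp
Fragment 6: offset=10 data="ncrE" -> buffer=LdywWWxMgrncrEMIp

Answer: LdywWWxMgrncrEMIp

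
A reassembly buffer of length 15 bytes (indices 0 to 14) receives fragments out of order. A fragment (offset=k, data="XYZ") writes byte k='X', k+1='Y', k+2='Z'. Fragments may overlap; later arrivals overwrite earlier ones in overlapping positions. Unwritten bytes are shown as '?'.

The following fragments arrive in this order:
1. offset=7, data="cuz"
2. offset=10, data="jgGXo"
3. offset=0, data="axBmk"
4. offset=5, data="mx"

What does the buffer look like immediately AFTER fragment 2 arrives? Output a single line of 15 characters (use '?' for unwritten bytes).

Answer: ???????cuzjgGXo

Derivation:
Fragment 1: offset=7 data="cuz" -> buffer=???????cuz?????
Fragment 2: offset=10 data="jgGXo" -> buffer=???????cuzjgGXo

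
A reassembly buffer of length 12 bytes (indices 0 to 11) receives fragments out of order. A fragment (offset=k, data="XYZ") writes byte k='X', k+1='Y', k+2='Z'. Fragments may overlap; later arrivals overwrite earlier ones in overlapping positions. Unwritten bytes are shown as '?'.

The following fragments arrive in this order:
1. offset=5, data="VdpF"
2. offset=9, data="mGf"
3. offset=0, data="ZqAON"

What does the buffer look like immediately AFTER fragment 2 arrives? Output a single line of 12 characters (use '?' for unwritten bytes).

Answer: ?????VdpFmGf

Derivation:
Fragment 1: offset=5 data="VdpF" -> buffer=?????VdpF???
Fragment 2: offset=9 data="mGf" -> buffer=?????VdpFmGf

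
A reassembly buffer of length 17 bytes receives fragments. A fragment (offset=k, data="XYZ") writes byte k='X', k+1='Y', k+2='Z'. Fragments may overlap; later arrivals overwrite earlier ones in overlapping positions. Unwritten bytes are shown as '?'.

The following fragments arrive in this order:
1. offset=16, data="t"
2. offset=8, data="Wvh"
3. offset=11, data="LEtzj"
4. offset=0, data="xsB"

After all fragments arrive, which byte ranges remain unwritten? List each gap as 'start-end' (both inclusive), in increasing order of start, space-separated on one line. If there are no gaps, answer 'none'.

Answer: 3-7

Derivation:
Fragment 1: offset=16 len=1
Fragment 2: offset=8 len=3
Fragment 3: offset=11 len=5
Fragment 4: offset=0 len=3
Gaps: 3-7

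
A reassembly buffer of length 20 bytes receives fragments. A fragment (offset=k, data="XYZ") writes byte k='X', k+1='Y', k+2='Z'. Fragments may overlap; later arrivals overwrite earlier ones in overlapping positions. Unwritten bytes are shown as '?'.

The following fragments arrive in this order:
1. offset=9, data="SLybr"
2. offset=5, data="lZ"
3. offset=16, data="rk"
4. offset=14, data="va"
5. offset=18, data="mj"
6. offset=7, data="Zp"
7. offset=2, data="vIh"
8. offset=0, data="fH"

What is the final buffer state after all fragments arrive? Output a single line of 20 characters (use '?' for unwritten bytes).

Answer: fHvIhlZZpSLybrvarkmj

Derivation:
Fragment 1: offset=9 data="SLybr" -> buffer=?????????SLybr??????
Fragment 2: offset=5 data="lZ" -> buffer=?????lZ??SLybr??????
Fragment 3: offset=16 data="rk" -> buffer=?????lZ??SLybr??rk??
Fragment 4: offset=14 data="va" -> buffer=?????lZ??SLybrvark??
Fragment 5: offset=18 data="mj" -> buffer=?????lZ??SLybrvarkmj
Fragment 6: offset=7 data="Zp" -> buffer=?????lZZpSLybrvarkmj
Fragment 7: offset=2 data="vIh" -> buffer=??vIhlZZpSLybrvarkmj
Fragment 8: offset=0 data="fH" -> buffer=fHvIhlZZpSLybrvarkmj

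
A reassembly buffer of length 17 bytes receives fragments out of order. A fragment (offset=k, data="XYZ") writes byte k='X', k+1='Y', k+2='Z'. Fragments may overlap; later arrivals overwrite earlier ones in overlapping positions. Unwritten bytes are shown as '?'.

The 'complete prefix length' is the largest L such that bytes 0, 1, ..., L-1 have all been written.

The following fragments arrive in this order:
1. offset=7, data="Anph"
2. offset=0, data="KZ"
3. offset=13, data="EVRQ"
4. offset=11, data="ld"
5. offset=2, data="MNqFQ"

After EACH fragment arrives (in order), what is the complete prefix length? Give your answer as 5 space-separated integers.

Answer: 0 2 2 2 17

Derivation:
Fragment 1: offset=7 data="Anph" -> buffer=???????Anph?????? -> prefix_len=0
Fragment 2: offset=0 data="KZ" -> buffer=KZ?????Anph?????? -> prefix_len=2
Fragment 3: offset=13 data="EVRQ" -> buffer=KZ?????Anph??EVRQ -> prefix_len=2
Fragment 4: offset=11 data="ld" -> buffer=KZ?????AnphldEVRQ -> prefix_len=2
Fragment 5: offset=2 data="MNqFQ" -> buffer=KZMNqFQAnphldEVRQ -> prefix_len=17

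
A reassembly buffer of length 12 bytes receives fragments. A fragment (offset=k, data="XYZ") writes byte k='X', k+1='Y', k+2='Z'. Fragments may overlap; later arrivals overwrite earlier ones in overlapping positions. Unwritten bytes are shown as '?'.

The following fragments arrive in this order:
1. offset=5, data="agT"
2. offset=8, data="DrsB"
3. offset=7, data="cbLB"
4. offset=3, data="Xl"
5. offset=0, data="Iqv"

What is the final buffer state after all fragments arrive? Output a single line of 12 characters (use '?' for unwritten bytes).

Fragment 1: offset=5 data="agT" -> buffer=?????agT????
Fragment 2: offset=8 data="DrsB" -> buffer=?????agTDrsB
Fragment 3: offset=7 data="cbLB" -> buffer=?????agcbLBB
Fragment 4: offset=3 data="Xl" -> buffer=???XlagcbLBB
Fragment 5: offset=0 data="Iqv" -> buffer=IqvXlagcbLBB

Answer: IqvXlagcbLBB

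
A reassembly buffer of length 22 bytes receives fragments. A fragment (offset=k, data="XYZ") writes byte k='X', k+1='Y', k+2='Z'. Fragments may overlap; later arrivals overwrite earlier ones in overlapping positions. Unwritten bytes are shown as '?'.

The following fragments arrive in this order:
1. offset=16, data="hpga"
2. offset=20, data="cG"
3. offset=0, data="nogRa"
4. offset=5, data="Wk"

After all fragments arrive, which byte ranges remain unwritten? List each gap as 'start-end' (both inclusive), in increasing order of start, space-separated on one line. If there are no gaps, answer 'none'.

Answer: 7-15

Derivation:
Fragment 1: offset=16 len=4
Fragment 2: offset=20 len=2
Fragment 3: offset=0 len=5
Fragment 4: offset=5 len=2
Gaps: 7-15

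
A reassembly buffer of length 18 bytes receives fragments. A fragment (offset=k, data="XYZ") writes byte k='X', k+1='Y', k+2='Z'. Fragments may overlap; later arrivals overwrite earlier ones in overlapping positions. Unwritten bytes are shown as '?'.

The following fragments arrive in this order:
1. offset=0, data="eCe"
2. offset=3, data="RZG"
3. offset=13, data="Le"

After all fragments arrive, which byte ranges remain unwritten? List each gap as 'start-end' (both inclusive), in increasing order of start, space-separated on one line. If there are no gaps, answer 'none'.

Answer: 6-12 15-17

Derivation:
Fragment 1: offset=0 len=3
Fragment 2: offset=3 len=3
Fragment 3: offset=13 len=2
Gaps: 6-12 15-17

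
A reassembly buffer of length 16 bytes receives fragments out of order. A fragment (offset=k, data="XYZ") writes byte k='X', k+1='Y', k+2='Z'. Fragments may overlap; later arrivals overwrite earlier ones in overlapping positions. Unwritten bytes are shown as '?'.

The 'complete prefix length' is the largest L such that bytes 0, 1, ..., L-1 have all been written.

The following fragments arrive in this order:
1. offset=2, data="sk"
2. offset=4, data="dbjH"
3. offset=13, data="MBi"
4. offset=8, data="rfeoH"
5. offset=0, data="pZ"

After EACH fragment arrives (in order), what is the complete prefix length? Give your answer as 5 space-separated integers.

Answer: 0 0 0 0 16

Derivation:
Fragment 1: offset=2 data="sk" -> buffer=??sk???????????? -> prefix_len=0
Fragment 2: offset=4 data="dbjH" -> buffer=??skdbjH???????? -> prefix_len=0
Fragment 3: offset=13 data="MBi" -> buffer=??skdbjH?????MBi -> prefix_len=0
Fragment 4: offset=8 data="rfeoH" -> buffer=??skdbjHrfeoHMBi -> prefix_len=0
Fragment 5: offset=0 data="pZ" -> buffer=pZskdbjHrfeoHMBi -> prefix_len=16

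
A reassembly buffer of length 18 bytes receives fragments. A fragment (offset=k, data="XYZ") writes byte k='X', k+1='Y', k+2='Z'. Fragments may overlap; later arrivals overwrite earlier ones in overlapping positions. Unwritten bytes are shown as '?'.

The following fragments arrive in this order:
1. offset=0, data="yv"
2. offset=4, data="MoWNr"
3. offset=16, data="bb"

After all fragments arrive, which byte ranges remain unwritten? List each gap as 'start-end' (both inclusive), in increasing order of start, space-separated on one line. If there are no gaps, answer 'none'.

Fragment 1: offset=0 len=2
Fragment 2: offset=4 len=5
Fragment 3: offset=16 len=2
Gaps: 2-3 9-15

Answer: 2-3 9-15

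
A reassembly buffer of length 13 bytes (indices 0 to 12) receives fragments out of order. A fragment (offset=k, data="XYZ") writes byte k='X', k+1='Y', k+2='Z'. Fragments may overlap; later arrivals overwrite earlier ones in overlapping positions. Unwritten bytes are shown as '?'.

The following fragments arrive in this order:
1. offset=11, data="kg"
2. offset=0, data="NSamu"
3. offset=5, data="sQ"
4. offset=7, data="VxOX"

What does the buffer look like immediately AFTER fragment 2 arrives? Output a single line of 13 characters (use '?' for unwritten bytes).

Answer: NSamu??????kg

Derivation:
Fragment 1: offset=11 data="kg" -> buffer=???????????kg
Fragment 2: offset=0 data="NSamu" -> buffer=NSamu??????kg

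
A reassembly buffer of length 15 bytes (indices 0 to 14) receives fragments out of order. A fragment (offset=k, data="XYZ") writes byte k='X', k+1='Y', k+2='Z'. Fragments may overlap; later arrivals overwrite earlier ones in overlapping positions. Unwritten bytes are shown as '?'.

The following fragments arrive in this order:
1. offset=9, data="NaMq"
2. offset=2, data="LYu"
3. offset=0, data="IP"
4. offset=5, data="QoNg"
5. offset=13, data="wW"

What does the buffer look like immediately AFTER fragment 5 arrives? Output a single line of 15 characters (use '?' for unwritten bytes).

Answer: IPLYuQoNgNaMqwW

Derivation:
Fragment 1: offset=9 data="NaMq" -> buffer=?????????NaMq??
Fragment 2: offset=2 data="LYu" -> buffer=??LYu????NaMq??
Fragment 3: offset=0 data="IP" -> buffer=IPLYu????NaMq??
Fragment 4: offset=5 data="QoNg" -> buffer=IPLYuQoNgNaMq??
Fragment 5: offset=13 data="wW" -> buffer=IPLYuQoNgNaMqwW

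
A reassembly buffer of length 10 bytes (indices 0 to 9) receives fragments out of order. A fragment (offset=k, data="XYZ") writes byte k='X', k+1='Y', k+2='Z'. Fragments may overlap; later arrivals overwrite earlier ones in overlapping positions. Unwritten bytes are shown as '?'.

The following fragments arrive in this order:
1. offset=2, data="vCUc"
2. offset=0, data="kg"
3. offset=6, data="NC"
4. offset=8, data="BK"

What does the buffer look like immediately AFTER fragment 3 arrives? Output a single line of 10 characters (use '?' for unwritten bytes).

Answer: kgvCUcNC??

Derivation:
Fragment 1: offset=2 data="vCUc" -> buffer=??vCUc????
Fragment 2: offset=0 data="kg" -> buffer=kgvCUc????
Fragment 3: offset=6 data="NC" -> buffer=kgvCUcNC??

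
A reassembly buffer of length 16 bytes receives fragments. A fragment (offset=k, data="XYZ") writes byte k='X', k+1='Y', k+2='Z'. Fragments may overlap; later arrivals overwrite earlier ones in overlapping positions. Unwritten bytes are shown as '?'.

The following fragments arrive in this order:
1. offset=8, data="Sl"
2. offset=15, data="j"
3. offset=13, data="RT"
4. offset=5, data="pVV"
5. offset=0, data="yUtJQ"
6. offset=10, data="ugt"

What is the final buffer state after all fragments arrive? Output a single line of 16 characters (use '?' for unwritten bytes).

Fragment 1: offset=8 data="Sl" -> buffer=????????Sl??????
Fragment 2: offset=15 data="j" -> buffer=????????Sl?????j
Fragment 3: offset=13 data="RT" -> buffer=????????Sl???RTj
Fragment 4: offset=5 data="pVV" -> buffer=?????pVVSl???RTj
Fragment 5: offset=0 data="yUtJQ" -> buffer=yUtJQpVVSl???RTj
Fragment 6: offset=10 data="ugt" -> buffer=yUtJQpVVSlugtRTj

Answer: yUtJQpVVSlugtRTj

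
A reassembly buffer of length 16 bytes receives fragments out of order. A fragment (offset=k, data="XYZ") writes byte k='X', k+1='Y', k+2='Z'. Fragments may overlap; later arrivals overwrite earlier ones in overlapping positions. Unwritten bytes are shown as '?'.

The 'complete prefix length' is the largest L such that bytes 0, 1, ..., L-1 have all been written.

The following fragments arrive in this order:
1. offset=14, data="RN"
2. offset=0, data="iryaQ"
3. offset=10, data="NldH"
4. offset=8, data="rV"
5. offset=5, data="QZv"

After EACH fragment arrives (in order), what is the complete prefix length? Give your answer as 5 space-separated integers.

Answer: 0 5 5 5 16

Derivation:
Fragment 1: offset=14 data="RN" -> buffer=??????????????RN -> prefix_len=0
Fragment 2: offset=0 data="iryaQ" -> buffer=iryaQ?????????RN -> prefix_len=5
Fragment 3: offset=10 data="NldH" -> buffer=iryaQ?????NldHRN -> prefix_len=5
Fragment 4: offset=8 data="rV" -> buffer=iryaQ???rVNldHRN -> prefix_len=5
Fragment 5: offset=5 data="QZv" -> buffer=iryaQQZvrVNldHRN -> prefix_len=16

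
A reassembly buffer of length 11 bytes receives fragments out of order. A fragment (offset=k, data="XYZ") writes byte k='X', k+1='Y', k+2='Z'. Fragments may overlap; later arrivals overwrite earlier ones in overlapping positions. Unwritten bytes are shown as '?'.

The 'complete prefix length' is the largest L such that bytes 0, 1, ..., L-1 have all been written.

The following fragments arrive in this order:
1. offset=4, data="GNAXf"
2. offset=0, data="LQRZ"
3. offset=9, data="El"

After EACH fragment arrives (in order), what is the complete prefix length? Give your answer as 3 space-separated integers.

Answer: 0 9 11

Derivation:
Fragment 1: offset=4 data="GNAXf" -> buffer=????GNAXf?? -> prefix_len=0
Fragment 2: offset=0 data="LQRZ" -> buffer=LQRZGNAXf?? -> prefix_len=9
Fragment 3: offset=9 data="El" -> buffer=LQRZGNAXfEl -> prefix_len=11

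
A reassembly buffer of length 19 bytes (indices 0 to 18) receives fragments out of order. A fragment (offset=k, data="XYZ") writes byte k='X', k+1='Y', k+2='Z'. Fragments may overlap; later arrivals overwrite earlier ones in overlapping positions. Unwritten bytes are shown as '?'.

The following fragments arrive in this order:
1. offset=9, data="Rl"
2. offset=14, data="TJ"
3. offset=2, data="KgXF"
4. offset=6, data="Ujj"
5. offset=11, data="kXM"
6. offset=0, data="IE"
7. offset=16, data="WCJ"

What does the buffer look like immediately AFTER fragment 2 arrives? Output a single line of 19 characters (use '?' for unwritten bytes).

Fragment 1: offset=9 data="Rl" -> buffer=?????????Rl????????
Fragment 2: offset=14 data="TJ" -> buffer=?????????Rl???TJ???

Answer: ?????????Rl???TJ???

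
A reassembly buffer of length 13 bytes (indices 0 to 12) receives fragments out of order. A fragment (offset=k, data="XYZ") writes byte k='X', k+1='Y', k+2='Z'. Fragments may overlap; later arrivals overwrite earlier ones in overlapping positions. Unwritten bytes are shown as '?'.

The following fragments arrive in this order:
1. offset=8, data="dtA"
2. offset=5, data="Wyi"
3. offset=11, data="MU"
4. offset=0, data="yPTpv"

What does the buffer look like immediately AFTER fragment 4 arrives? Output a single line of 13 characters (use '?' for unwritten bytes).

Answer: yPTpvWyidtAMU

Derivation:
Fragment 1: offset=8 data="dtA" -> buffer=????????dtA??
Fragment 2: offset=5 data="Wyi" -> buffer=?????WyidtA??
Fragment 3: offset=11 data="MU" -> buffer=?????WyidtAMU
Fragment 4: offset=0 data="yPTpv" -> buffer=yPTpvWyidtAMU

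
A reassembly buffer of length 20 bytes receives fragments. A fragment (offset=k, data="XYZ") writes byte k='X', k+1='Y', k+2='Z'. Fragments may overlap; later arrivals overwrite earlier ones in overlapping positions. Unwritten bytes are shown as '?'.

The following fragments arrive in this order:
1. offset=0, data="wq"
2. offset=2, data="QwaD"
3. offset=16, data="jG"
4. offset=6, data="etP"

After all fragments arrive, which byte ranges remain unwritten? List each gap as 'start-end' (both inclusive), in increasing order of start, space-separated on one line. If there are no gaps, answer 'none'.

Fragment 1: offset=0 len=2
Fragment 2: offset=2 len=4
Fragment 3: offset=16 len=2
Fragment 4: offset=6 len=3
Gaps: 9-15 18-19

Answer: 9-15 18-19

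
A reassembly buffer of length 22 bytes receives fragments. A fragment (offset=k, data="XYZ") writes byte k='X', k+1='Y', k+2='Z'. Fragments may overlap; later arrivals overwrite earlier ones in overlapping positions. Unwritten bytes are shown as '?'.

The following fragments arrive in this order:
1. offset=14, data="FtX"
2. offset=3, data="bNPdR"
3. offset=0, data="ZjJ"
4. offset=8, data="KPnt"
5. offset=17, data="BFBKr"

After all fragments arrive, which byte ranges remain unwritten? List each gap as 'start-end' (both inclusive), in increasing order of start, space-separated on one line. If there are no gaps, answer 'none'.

Answer: 12-13

Derivation:
Fragment 1: offset=14 len=3
Fragment 2: offset=3 len=5
Fragment 3: offset=0 len=3
Fragment 4: offset=8 len=4
Fragment 5: offset=17 len=5
Gaps: 12-13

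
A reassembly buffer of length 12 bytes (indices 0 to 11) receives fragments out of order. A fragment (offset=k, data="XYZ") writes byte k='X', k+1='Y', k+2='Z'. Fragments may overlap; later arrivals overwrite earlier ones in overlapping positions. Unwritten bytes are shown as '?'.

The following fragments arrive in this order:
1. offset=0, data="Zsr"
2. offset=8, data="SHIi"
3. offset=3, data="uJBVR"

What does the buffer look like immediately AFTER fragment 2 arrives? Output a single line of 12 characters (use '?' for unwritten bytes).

Answer: Zsr?????SHIi

Derivation:
Fragment 1: offset=0 data="Zsr" -> buffer=Zsr?????????
Fragment 2: offset=8 data="SHIi" -> buffer=Zsr?????SHIi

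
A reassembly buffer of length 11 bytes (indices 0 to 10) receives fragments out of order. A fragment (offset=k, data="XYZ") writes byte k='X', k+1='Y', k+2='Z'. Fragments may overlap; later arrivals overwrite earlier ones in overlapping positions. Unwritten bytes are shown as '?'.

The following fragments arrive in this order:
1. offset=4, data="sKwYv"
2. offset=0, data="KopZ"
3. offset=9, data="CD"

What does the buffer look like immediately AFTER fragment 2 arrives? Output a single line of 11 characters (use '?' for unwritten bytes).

Fragment 1: offset=4 data="sKwYv" -> buffer=????sKwYv??
Fragment 2: offset=0 data="KopZ" -> buffer=KopZsKwYv??

Answer: KopZsKwYv??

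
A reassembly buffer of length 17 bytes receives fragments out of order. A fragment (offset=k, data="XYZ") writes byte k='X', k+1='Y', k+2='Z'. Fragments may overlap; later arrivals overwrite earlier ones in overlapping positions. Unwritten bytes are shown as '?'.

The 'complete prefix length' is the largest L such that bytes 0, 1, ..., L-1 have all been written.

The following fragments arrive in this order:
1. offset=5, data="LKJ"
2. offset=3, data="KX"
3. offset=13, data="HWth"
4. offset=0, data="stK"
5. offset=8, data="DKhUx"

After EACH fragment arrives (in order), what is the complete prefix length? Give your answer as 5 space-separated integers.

Fragment 1: offset=5 data="LKJ" -> buffer=?????LKJ????????? -> prefix_len=0
Fragment 2: offset=3 data="KX" -> buffer=???KXLKJ????????? -> prefix_len=0
Fragment 3: offset=13 data="HWth" -> buffer=???KXLKJ?????HWth -> prefix_len=0
Fragment 4: offset=0 data="stK" -> buffer=stKKXLKJ?????HWth -> prefix_len=8
Fragment 5: offset=8 data="DKhUx" -> buffer=stKKXLKJDKhUxHWth -> prefix_len=17

Answer: 0 0 0 8 17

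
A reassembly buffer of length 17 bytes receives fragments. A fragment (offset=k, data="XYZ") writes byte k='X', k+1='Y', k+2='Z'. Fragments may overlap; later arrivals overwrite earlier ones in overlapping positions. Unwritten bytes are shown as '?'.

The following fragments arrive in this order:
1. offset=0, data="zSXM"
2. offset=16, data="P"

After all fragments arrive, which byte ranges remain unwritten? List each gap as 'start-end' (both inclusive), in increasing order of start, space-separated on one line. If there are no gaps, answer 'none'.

Answer: 4-15

Derivation:
Fragment 1: offset=0 len=4
Fragment 2: offset=16 len=1
Gaps: 4-15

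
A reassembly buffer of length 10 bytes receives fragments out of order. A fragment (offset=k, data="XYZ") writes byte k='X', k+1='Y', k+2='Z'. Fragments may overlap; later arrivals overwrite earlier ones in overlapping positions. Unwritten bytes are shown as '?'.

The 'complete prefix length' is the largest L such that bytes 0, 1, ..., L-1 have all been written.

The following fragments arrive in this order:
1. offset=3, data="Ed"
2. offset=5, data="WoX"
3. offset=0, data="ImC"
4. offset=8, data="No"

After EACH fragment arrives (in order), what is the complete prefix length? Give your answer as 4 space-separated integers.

Fragment 1: offset=3 data="Ed" -> buffer=???Ed????? -> prefix_len=0
Fragment 2: offset=5 data="WoX" -> buffer=???EdWoX?? -> prefix_len=0
Fragment 3: offset=0 data="ImC" -> buffer=ImCEdWoX?? -> prefix_len=8
Fragment 4: offset=8 data="No" -> buffer=ImCEdWoXNo -> prefix_len=10

Answer: 0 0 8 10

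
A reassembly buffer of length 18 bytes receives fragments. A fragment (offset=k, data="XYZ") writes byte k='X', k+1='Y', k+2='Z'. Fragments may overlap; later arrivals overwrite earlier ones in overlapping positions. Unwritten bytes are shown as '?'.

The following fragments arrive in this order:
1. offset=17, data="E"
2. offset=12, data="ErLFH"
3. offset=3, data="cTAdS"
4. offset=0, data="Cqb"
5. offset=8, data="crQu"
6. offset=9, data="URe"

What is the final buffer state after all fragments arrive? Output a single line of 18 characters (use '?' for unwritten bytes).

Answer: CqbcTAdScUReErLFHE

Derivation:
Fragment 1: offset=17 data="E" -> buffer=?????????????????E
Fragment 2: offset=12 data="ErLFH" -> buffer=????????????ErLFHE
Fragment 3: offset=3 data="cTAdS" -> buffer=???cTAdS????ErLFHE
Fragment 4: offset=0 data="Cqb" -> buffer=CqbcTAdS????ErLFHE
Fragment 5: offset=8 data="crQu" -> buffer=CqbcTAdScrQuErLFHE
Fragment 6: offset=9 data="URe" -> buffer=CqbcTAdScUReErLFHE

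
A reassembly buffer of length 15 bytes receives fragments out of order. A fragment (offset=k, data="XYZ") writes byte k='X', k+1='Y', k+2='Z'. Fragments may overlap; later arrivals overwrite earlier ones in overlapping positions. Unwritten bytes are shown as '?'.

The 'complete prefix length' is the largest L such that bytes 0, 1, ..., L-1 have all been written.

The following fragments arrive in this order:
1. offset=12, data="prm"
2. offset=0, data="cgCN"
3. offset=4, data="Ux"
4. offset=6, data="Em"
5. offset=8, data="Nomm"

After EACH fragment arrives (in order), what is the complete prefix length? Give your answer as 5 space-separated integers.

Answer: 0 4 6 8 15

Derivation:
Fragment 1: offset=12 data="prm" -> buffer=????????????prm -> prefix_len=0
Fragment 2: offset=0 data="cgCN" -> buffer=cgCN????????prm -> prefix_len=4
Fragment 3: offset=4 data="Ux" -> buffer=cgCNUx??????prm -> prefix_len=6
Fragment 4: offset=6 data="Em" -> buffer=cgCNUxEm????prm -> prefix_len=8
Fragment 5: offset=8 data="Nomm" -> buffer=cgCNUxEmNommprm -> prefix_len=15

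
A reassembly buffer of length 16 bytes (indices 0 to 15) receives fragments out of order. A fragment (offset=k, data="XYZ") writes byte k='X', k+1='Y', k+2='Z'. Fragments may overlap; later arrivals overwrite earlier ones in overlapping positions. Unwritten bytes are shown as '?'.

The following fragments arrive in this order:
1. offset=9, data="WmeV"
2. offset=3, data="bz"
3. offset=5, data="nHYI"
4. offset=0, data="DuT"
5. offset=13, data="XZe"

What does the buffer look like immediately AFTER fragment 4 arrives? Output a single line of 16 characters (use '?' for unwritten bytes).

Fragment 1: offset=9 data="WmeV" -> buffer=?????????WmeV???
Fragment 2: offset=3 data="bz" -> buffer=???bz????WmeV???
Fragment 3: offset=5 data="nHYI" -> buffer=???bznHYIWmeV???
Fragment 4: offset=0 data="DuT" -> buffer=DuTbznHYIWmeV???

Answer: DuTbznHYIWmeV???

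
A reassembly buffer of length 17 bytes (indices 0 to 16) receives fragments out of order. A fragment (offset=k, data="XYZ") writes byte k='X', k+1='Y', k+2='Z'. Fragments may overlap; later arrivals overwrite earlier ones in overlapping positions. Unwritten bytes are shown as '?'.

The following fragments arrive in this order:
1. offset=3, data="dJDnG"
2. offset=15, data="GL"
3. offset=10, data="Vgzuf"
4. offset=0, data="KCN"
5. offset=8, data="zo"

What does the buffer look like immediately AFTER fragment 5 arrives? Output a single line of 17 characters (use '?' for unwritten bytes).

Fragment 1: offset=3 data="dJDnG" -> buffer=???dJDnG?????????
Fragment 2: offset=15 data="GL" -> buffer=???dJDnG???????GL
Fragment 3: offset=10 data="Vgzuf" -> buffer=???dJDnG??VgzufGL
Fragment 4: offset=0 data="KCN" -> buffer=KCNdJDnG??VgzufGL
Fragment 5: offset=8 data="zo" -> buffer=KCNdJDnGzoVgzufGL

Answer: KCNdJDnGzoVgzufGL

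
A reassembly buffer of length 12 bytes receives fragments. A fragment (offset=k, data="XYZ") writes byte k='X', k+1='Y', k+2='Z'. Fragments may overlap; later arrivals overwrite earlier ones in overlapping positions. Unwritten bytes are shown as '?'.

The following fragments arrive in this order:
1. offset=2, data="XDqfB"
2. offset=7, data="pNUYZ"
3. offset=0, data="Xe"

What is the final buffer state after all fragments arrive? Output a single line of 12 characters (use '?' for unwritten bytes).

Answer: XeXDqfBpNUYZ

Derivation:
Fragment 1: offset=2 data="XDqfB" -> buffer=??XDqfB?????
Fragment 2: offset=7 data="pNUYZ" -> buffer=??XDqfBpNUYZ
Fragment 3: offset=0 data="Xe" -> buffer=XeXDqfBpNUYZ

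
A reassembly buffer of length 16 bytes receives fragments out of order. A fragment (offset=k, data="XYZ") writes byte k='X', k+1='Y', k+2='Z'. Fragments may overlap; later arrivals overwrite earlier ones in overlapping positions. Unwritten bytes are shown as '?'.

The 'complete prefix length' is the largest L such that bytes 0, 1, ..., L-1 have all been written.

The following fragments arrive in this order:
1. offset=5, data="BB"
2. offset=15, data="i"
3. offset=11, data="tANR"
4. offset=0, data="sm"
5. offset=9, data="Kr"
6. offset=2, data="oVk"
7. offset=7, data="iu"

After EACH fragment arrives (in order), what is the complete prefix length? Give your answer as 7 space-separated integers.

Fragment 1: offset=5 data="BB" -> buffer=?????BB????????? -> prefix_len=0
Fragment 2: offset=15 data="i" -> buffer=?????BB????????i -> prefix_len=0
Fragment 3: offset=11 data="tANR" -> buffer=?????BB????tANRi -> prefix_len=0
Fragment 4: offset=0 data="sm" -> buffer=sm???BB????tANRi -> prefix_len=2
Fragment 5: offset=9 data="Kr" -> buffer=sm???BB??KrtANRi -> prefix_len=2
Fragment 6: offset=2 data="oVk" -> buffer=smoVkBB??KrtANRi -> prefix_len=7
Fragment 7: offset=7 data="iu" -> buffer=smoVkBBiuKrtANRi -> prefix_len=16

Answer: 0 0 0 2 2 7 16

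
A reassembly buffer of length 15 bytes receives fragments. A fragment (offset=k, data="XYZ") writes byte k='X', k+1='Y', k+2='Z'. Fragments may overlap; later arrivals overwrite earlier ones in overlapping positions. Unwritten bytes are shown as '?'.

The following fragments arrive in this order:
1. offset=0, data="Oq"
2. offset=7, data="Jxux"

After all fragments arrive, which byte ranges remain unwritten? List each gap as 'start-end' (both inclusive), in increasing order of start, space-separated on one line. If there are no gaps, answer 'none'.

Answer: 2-6 11-14

Derivation:
Fragment 1: offset=0 len=2
Fragment 2: offset=7 len=4
Gaps: 2-6 11-14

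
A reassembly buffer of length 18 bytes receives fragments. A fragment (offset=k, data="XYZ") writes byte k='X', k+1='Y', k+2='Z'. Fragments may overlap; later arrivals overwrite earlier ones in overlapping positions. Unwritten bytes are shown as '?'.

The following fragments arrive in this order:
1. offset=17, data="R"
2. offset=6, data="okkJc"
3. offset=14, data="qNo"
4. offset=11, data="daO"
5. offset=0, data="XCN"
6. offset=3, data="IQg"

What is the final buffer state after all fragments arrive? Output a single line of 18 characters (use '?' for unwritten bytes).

Answer: XCNIQgokkJcdaOqNoR

Derivation:
Fragment 1: offset=17 data="R" -> buffer=?????????????????R
Fragment 2: offset=6 data="okkJc" -> buffer=??????okkJc??????R
Fragment 3: offset=14 data="qNo" -> buffer=??????okkJc???qNoR
Fragment 4: offset=11 data="daO" -> buffer=??????okkJcdaOqNoR
Fragment 5: offset=0 data="XCN" -> buffer=XCN???okkJcdaOqNoR
Fragment 6: offset=3 data="IQg" -> buffer=XCNIQgokkJcdaOqNoR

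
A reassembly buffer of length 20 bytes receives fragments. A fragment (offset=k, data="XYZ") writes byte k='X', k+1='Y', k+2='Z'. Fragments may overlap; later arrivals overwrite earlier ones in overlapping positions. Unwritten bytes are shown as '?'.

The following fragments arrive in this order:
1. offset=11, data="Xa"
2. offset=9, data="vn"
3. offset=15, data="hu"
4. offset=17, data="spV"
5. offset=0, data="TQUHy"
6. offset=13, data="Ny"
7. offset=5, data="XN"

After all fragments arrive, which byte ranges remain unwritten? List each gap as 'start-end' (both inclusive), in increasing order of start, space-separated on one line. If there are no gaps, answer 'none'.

Answer: 7-8

Derivation:
Fragment 1: offset=11 len=2
Fragment 2: offset=9 len=2
Fragment 3: offset=15 len=2
Fragment 4: offset=17 len=3
Fragment 5: offset=0 len=5
Fragment 6: offset=13 len=2
Fragment 7: offset=5 len=2
Gaps: 7-8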